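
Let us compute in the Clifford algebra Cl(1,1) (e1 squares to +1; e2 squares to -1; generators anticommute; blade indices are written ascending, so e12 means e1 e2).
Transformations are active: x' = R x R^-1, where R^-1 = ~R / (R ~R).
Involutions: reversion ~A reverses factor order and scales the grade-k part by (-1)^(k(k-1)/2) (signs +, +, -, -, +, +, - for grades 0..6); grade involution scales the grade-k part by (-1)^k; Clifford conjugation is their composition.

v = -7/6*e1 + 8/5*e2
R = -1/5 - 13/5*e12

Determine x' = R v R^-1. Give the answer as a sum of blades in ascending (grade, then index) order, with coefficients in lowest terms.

~R = -1/5 + 13/5*e12, and R ~R = -168/25, so R^-1 = ~R / (-168/25).
R v = 659/150*e1 - 503/150*e2
Answer: 3599/2520*e1 - 907/504*e2


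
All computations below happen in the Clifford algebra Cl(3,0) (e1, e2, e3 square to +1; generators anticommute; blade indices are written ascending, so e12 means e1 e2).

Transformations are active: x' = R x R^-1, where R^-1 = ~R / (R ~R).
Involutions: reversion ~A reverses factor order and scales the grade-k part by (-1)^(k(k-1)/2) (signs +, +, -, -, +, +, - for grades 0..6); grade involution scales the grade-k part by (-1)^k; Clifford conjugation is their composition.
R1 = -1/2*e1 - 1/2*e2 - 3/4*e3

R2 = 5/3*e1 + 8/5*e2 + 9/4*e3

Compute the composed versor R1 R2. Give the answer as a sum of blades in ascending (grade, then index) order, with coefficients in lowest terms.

Distribute over the terms of R1 (each basis-blade product reordered to ascending indices, repeated generators contracted through their squares):
(-1/2*e1) R2 = -5/6 - 4/5*e12 - 9/8*e13
(-1/2*e2) R2 = -4/5 + 5/6*e12 - 9/8*e23
(-3/4*e3) R2 = -27/16 + 5/4*e13 + 6/5*e23
Summing the partial products and collecting blades:
Answer: -797/240 + 1/30*e12 + 1/8*e13 + 3/40*e23


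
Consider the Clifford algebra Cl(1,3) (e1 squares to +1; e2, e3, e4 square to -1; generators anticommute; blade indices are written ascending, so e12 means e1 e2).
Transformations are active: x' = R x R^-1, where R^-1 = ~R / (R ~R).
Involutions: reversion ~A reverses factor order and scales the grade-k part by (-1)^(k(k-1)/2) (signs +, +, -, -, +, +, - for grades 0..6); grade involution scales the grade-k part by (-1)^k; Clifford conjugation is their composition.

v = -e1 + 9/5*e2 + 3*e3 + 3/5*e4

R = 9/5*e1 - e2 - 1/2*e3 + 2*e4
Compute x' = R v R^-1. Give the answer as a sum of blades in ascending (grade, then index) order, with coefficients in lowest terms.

~R = 9/5*e1 - e2 - 1/2*e3 + 2*e4, and R ~R = -201/100, so R^-1 = ~R / (-201/100).
R v = 3/10 + 56/25*e12 + 49/10*e13 + 77/25*e14 - 21/10*e23 - 21/5*e24 - 63/10*e34
Answer: 31/67*e1 - 503/335*e2 - 191/67*e3 - 401/335*e4


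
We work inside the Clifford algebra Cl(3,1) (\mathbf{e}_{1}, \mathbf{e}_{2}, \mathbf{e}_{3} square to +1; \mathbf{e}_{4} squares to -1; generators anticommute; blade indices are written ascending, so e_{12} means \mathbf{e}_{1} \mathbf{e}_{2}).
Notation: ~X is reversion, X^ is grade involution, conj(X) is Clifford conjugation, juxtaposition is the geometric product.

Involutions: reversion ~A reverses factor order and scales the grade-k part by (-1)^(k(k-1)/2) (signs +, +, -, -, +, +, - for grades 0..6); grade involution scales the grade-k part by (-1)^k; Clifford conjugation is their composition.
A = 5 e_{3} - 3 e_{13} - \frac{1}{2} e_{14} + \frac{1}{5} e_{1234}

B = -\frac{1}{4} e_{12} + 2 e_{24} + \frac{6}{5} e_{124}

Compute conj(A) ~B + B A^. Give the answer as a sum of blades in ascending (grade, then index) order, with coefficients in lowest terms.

first term: \frac{3}{5} e_{2} - \frac{6}{25} e_{3} - e_{12} + \frac{2}{5} e_{13} + \frac{3}{4} e_{23} + \frac{1}{8} e_{24} - \frac{1}{20} e_{34} - \frac{5}{4} e_{123} - \frac{68}{5} e_{234} + 12 e_{1234}
second term: \frac{3}{5} e_{2} - \frac{6}{25} e_{3} + e_{12} - \frac{2}{5} e_{13} - \frac{3}{4} e_{23} - \frac{1}{8} e_{24} + \frac{1}{20} e_{34} + \frac{5}{4} e_{123} + \frac{68}{5} e_{234} + 12 e_{1234}
Answer: \frac{6}{5} e_{2} - \frac{12}{25} e_{3} + 24 e_{1234}


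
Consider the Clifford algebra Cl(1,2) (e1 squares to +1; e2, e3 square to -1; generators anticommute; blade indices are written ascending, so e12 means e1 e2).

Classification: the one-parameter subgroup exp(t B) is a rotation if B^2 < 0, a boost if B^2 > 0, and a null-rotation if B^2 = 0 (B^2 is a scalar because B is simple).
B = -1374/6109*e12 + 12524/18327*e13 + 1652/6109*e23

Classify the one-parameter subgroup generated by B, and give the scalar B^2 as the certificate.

B^2 term by term: the squares give (-1374/6109)^2*(e12)^2 + (12524/18327)^2*(e13)^2 + (1652/6109)^2*(e23)^2 = 1887876/37319881*(+1) + 156850576/335878929*(+1) + 2729104/37319881*(-1) = 4/9 (each basis 2-blade squares to minus the product of its generators' squares); cross terms between blades sharing an index anticommute and cancel. So B^2 = 4/9.
Answer: boost, certificate B^2 = 4/9. B^2 = 4/9 is basis-independent, so its sign is the whole story.


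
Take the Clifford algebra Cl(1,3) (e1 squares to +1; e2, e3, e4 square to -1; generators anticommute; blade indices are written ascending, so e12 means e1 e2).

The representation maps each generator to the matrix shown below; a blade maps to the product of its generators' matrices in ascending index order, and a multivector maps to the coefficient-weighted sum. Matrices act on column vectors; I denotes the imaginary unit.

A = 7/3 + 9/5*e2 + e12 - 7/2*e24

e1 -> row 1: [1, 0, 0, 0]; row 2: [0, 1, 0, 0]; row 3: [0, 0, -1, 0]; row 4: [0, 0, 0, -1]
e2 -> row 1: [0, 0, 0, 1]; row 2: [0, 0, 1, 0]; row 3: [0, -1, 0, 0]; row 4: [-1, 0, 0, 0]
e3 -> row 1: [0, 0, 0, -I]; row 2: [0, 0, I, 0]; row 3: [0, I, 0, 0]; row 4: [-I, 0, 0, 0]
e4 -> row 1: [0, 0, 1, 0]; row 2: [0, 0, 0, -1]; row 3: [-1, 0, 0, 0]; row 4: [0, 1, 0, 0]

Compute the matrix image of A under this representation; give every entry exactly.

Bivector images (products of the table entries): rho(e12) = rho(e1)rho(e2) = row 1: [0, 0, 0, 1]; row 2: [0, 0, 1, 0]; row 3: [0, 1, 0, 0]; row 4: [1, 0, 0, 0]; rho(e24) = rho(e2)rho(e4) = row 1: [0, 1, 0, 0]; row 2: [-1, 0, 0, 0]; row 3: [0, 0, 0, 1]; row 4: [0, 0, -1, 0].
M = (7/3)*1 + (9/5)*rho(e2) + (1)*rho(e12) + (-7/2)*rho(e24), summed entrywise (1 is the identity matrix):
Answer: row 1: [7/3, -7/2, 0, 14/5]; row 2: [7/2, 7/3, 14/5, 0]; row 3: [0, -4/5, 7/3, -7/2]; row 4: [-4/5, 0, 7/2, 7/3]


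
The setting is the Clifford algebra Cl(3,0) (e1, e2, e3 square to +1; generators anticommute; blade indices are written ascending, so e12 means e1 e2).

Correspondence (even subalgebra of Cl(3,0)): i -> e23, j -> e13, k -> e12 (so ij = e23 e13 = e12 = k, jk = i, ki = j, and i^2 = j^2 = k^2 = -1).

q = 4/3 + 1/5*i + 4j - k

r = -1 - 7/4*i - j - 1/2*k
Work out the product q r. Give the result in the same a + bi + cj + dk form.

In blades: q = 4/3 - e12 + 4*e13 + 1/5*e23, r = -1 - 1/2*e12 - e13 - 7/4*e23.
Distribute q over r term by term (generator squares from the signature, products reordered to ascending indices): (4/3)*r = -4/3 - 2/3*e12 - 4/3*e13 - 7/3*e23; (-e12)*r = -1/2 + e12 + 7/4*e13 - e23; (4*e13)*r = 4 + 7*e12 - 4*e13 - 2*e23; (1/5*e23)*r = 7/20 - 1/5*e12 + 1/10*e13 - 1/5*e23.
Sum: 151/60 + 107/15*e12 - 209/60*e13 - 83/15*e23; translating back through the correspondence:
Answer: 151/60 - 83/15*i - 209/60*j + 107/15*k


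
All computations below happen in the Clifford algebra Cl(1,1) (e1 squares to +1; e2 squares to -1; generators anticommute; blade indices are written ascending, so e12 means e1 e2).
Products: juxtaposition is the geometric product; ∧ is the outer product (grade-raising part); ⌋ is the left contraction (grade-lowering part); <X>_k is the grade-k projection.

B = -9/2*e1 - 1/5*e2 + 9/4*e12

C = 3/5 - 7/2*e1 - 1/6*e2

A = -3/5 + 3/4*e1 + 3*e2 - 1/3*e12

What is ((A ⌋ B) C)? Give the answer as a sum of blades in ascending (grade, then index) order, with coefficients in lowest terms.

step 1: -141/40 + 189/20*e1 + 723/400*e2 - 27/20*e12
step 2: -27911/800 + 7113/400*e1 - 3053/1000*e2 + 3153/800*e12
Answer: -27911/800 + 7113/400*e1 - 3053/1000*e2 + 3153/800*e12


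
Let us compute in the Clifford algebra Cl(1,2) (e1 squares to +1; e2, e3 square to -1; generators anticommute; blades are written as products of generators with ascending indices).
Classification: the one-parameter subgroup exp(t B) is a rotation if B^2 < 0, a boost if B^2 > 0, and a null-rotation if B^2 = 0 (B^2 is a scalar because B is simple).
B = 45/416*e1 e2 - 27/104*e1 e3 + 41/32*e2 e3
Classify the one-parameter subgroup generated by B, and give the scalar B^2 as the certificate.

B^2 term by term: the squares give (45/416)^2*(e1 e2)^2 + (-27/104)^2*(e1 e3)^2 + (41/32)^2*(e2 e3)^2 = 2025/173056*(+1) + 729/10816*(+1) + 1681/1024*(-1) = -25/16 (each basis 2-blade squares to minus the product of its generators' squares); cross terms between blades sharing an index anticommute and cancel. So B^2 = -25/16.
Answer: rotation, certificate B^2 = -25/16. One invariant decides it: the square -25/16 survives every conjugation, and its sign is exactly the classification.


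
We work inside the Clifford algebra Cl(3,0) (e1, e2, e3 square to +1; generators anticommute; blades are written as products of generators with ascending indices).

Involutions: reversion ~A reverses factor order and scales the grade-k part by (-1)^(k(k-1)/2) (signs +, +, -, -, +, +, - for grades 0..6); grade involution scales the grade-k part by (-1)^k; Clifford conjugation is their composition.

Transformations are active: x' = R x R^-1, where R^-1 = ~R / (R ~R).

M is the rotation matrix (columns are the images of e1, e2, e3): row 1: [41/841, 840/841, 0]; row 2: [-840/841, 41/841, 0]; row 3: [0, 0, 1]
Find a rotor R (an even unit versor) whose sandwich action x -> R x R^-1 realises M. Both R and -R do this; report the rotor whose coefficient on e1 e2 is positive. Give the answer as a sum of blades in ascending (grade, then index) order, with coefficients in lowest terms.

Method: write R = a + b12*e1 e2 + b13*e1 e3 + b23*e2 e3 with a^2 + b12^2 + b13^2 + b23^2 = 1 (so R^-1 = ~R). Expanding the columns R e_j ~R gives tr M = 4a^2 - 1 and, from the antisymmetric part, M21 - M12 = -4a*b12, M13 - M31 = 4a*b13, M32 - M23 = -4a*b23.
Here tr M = 923/841, so a^2 = (1 + tr M)/4 = 441/841 and a = ±21/29. Taking a = 21/29: M21 - M12 = -1680/841, M13 - M31 = 0, M32 - M23 = 0, giving b12 = 20/29, b13 = 0, b23 = 0, i.e. R = 21/29 + 20/29*e1 e2.
Its e1 e2 coefficient is already positive.
Answer: 21/29 + 20/29*e1 e2. Sheet selection: the two-to-one cover makes ±R indistinguishable at the matrix level (trace 923/841), so uniqueness comes from the required sign on e1 e2.


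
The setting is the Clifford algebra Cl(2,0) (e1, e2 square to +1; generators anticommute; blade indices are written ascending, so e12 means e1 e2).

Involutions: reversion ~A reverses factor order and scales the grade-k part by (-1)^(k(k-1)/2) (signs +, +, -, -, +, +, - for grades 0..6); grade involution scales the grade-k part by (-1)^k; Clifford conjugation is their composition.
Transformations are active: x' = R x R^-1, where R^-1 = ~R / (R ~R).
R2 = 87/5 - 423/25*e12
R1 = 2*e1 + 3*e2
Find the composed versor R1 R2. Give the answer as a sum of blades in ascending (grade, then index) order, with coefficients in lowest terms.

Distribute over the terms of R1 (each basis-blade product reordered to ascending indices, repeated generators contracted through their squares):
(2*e1) R2 = 174/5*e1 - 846/25*e2
(3*e2) R2 = 1269/25*e1 + 261/5*e2
Summing the partial products and collecting blades:
Answer: 2139/25*e1 + 459/25*e2


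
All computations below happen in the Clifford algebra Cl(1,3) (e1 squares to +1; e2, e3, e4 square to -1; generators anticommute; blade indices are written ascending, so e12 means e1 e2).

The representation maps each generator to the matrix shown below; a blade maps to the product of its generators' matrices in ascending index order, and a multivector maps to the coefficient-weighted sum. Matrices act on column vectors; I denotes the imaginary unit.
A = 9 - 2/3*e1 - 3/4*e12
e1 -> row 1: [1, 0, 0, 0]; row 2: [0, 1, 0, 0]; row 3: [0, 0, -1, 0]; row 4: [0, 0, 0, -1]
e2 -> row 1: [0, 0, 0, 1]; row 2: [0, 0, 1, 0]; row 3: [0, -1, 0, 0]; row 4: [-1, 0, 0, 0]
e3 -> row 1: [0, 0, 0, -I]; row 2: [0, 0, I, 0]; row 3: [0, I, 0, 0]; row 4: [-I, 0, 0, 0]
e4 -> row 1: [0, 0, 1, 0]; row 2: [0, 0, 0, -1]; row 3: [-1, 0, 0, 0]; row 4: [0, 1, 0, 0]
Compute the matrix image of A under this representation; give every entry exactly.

Bivector images (products of the table entries): rho(e12) = rho(e1)rho(e2) = row 1: [0, 0, 0, 1]; row 2: [0, 0, 1, 0]; row 3: [0, 1, 0, 0]; row 4: [1, 0, 0, 0].
M = (9)*1 + (-2/3)*rho(e1) + (-3/4)*rho(e12), summed entrywise (1 is the identity matrix):
Answer: row 1: [25/3, 0, 0, -3/4]; row 2: [0, 25/3, -3/4, 0]; row 3: [0, -3/4, 29/3, 0]; row 4: [-3/4, 0, 0, 29/3]


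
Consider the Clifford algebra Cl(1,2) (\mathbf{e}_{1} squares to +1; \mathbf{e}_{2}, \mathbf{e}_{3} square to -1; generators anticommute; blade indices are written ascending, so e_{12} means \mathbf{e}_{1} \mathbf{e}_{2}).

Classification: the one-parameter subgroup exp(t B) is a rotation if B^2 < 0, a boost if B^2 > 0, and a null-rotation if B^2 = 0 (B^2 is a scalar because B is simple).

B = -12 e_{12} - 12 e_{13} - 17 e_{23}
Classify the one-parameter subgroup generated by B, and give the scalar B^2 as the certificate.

B^2 term by term: the squares give (-12)^2*(e_{12})^2 + (-12)^2*(e_{13})^2 + (-17)^2*(e_{23})^2 = 144*(+1) + 144*(+1) + 289*(-1) = -1 (each basis 2-blade squares to minus the product of its generators' squares); cross terms between blades sharing an index anticommute and cancel. So B^2 = -1.
Answer: rotation, certificate B^2 = -1. Note: conjugating B changes its blade decomposition but never the scalar B^2 = -1, whose sign settles the classification.


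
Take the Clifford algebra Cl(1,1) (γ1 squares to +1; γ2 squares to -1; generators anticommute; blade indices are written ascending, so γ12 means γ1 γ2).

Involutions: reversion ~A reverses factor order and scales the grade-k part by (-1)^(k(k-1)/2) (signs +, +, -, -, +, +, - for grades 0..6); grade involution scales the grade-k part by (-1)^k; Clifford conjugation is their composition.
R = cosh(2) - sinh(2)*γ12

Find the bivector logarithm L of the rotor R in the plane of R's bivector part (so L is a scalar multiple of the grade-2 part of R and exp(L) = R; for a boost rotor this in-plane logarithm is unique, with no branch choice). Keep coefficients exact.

The scalar part of R is cosh(2), which determines |rapidity| via cosh; the sign lives in the bivector part, and pairing them (bivector part over sinh of the rapidity = the plane) gives the unique in-plane L = rapidity * plane.
Concretely: cosh(rapidity) = cosh(2) gives rapidity = ±2, and since rapidity/sinh(rapidity) is even the sign is immaterial: L = (rapidity/sinh(rapidity)) * <R>_2 = (2/sinh(2)) * <R>_2.
Answer: -2*γ12


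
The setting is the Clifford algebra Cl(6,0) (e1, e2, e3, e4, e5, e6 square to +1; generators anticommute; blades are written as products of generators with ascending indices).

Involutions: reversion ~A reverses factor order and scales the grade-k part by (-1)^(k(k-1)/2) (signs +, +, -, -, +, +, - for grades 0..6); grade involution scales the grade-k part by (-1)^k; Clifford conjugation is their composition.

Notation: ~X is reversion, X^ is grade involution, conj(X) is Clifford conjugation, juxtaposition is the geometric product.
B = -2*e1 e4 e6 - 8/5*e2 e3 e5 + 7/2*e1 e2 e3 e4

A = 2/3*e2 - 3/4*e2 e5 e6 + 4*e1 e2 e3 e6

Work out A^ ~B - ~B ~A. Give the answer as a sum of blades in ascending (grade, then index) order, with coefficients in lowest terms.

first term: -16/15*e3 e5 - 6/5*e3 e6 - 14*e4 e6 + 7/3*e1 e3 e4 + 32/5*e1 e5 e6 + 8*e2 e3 e4 - 3/2*e1 e2 e4 e5 + 4/3*e1 e2 e4 e6 - 21/8*e1 e3 e4 e5 e6
second term: 16/15*e3 e5 + 6/5*e3 e6 + 14*e4 e6 + 7/3*e1 e3 e4 + 32/5*e1 e5 e6 + 8*e2 e3 e4 - 3/2*e1 e2 e4 e5 + 4/3*e1 e2 e4 e6 + 21/8*e1 e3 e4 e5 e6
Answer: -32/15*e3 e5 - 12/5*e3 e6 - 28*e4 e6 - 21/4*e1 e3 e4 e5 e6


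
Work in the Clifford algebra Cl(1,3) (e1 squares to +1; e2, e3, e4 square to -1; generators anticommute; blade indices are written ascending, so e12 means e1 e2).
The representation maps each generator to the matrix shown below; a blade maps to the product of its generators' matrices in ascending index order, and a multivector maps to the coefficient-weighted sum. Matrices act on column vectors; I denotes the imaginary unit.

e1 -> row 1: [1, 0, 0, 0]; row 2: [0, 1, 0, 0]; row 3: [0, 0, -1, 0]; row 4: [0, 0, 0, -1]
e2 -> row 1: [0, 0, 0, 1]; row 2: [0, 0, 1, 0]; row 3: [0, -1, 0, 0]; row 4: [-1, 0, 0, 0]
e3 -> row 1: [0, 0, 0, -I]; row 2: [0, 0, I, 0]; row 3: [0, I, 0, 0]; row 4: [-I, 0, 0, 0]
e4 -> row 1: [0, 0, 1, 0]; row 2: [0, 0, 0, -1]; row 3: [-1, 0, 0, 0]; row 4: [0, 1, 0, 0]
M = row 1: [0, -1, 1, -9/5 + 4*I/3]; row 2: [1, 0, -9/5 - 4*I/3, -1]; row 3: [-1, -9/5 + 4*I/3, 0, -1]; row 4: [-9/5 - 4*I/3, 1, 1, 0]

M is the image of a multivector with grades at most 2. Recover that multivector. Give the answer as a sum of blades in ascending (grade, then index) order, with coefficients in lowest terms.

Method: the blade images are trace-orthogonal — tr(rho(e_A) rho(e_B)^-1) = 4 if A = B and 0 otherwise — and rho(e_A)^-1 = (e_A)^2 * rho(e_A) with (e_A)^2 = +1 or -1, so the coefficient of e_A in the preimage is (e_A)^2 * tr(M rho(e_A))/4.
Nonzero projections over blades of grade <= 2: e4: (e4)^2 = -1, tr(M rho(e4)) = -4, coefficient 1; e12: (e12)^2 = +1, tr(M rho(e12)) = -36/5, coefficient -9/5; e13: (e13)^2 = +1, tr(M rho(e13)) = -16/3, coefficient -4/3; e24: (e24)^2 = -1, tr(M rho(e24)) = 4, coefficient -1. Every other blade of grade <= 2 projects to 0.
Answer: e4 - 9/5*e12 - 4/3*e13 - e24


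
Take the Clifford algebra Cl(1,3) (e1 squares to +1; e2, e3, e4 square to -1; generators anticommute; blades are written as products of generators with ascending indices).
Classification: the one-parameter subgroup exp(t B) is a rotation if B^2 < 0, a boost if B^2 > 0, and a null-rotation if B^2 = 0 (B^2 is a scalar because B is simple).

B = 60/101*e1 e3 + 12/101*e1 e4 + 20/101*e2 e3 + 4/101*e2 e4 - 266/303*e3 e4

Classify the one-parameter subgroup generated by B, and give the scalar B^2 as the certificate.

B^2 term by term: the squares give (60/101)^2*(e1 e3)^2 + (12/101)^2*(e1 e4)^2 + (20/101)^2*(e2 e3)^2 + (4/101)^2*(e2 e4)^2 + (-266/303)^2*(e3 e4)^2 = 3600/10201*(+1) + 144/10201*(+1) + 400/10201*(-1) + 16/10201*(-1) + 70756/91809*(-1) = -4/9 (each basis 2-blade squares to minus the product of its generators' squares); cross terms between blades sharing an index anticommute and cancel; the commuting (index-disjoint) pairs give grade-4 terms 2*c*c'*(blade product), which cancel blade by blade — e1 e2 e3 e4: -480/10201 + 480/10201 = 0 — confirming B is simple. So B^2 = -4/9.
Answer: rotation, certificate B^2 = -4/9. Note: conjugating B changes its blade decomposition but never the scalar B^2 = -4/9, whose sign settles the classification.


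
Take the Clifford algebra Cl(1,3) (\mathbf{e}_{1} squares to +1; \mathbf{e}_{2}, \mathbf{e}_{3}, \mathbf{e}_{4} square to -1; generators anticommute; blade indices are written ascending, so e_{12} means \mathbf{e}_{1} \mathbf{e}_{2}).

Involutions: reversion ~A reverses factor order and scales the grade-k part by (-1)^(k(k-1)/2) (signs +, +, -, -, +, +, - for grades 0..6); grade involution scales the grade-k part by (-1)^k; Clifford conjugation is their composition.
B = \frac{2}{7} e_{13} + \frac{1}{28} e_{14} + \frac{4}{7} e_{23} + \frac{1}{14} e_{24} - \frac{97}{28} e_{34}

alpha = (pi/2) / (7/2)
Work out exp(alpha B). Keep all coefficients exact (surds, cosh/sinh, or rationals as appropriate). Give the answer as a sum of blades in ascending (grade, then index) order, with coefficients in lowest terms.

B^2 term by term: the squares give (\frac{2}{7})^2*(e_{13})^2 + (\frac{1}{28})^2*(e_{14})^2 + (\frac{4}{7})^2*(e_{23})^2 + (\frac{1}{14})^2*(e_{24})^2 + (-\frac{97}{28})^2*(e_{34})^2 = \frac{4}{49}*(+1) + \frac{1}{784}*(+1) + \frac{16}{49}*(-1) + \frac{1}{196}*(-1) + \frac{9409}{784}*(-1) = -\frac{49}{4} (each basis 2-blade squares to minus the product of its generators' squares); cross terms between blades sharing an index anticommute and cancel; the commuting (index-disjoint) pairs give grade-4 terms 2*c*c'*(blade product), which cancel blade by blade — e_{1234}: -\frac{2}{49} + \frac{2}{49} = 0 — confirming B is simple. So B^2 = -\frac{49}{4}.
B^2 = -\frac{49}{4} — circular case — the even/odd split gives cos and sin: l = \frac{7}{2}, alpha*l = \frac{\pi}{2}, so exp(alpha B) = cos(\frac{\pi}{2}) + (sin(\frac{\pi}{2})/(\frac{7}{2}))*B = 0 + (\frac{2}{7})*B.
Answer: \frac{4}{49} e_{13} + \frac{1}{98} e_{14} + \frac{8}{49} e_{23} + \frac{1}{49} e_{24} - \frac{97}{98} e_{34}


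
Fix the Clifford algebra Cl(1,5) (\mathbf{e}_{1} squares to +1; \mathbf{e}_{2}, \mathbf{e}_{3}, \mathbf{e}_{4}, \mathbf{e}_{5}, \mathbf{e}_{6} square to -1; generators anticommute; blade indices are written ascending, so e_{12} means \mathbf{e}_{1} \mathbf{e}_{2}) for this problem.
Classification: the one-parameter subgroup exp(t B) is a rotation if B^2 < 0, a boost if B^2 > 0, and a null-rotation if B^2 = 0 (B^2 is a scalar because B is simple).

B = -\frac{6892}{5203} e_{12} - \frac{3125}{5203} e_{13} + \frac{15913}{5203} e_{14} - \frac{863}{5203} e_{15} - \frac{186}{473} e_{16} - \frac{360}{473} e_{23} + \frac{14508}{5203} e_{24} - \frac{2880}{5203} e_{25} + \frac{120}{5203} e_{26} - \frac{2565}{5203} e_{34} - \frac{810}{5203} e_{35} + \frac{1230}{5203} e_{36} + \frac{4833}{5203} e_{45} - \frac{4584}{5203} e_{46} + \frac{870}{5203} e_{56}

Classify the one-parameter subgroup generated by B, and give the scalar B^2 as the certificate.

B^2 term by term: the squares give (-\frac{6892}{5203})^2*(e_{12})^2 + (-\frac{3125}{5203})^2*(e_{13})^2 + (\frac{15913}{5203})^2*(e_{14})^2 + (-\frac{863}{5203})^2*(e_{15})^2 + (-\frac{186}{473})^2*(e_{16})^2 + (-\frac{360}{473})^2*(e_{23})^2 + (\frac{14508}{5203})^2*(e_{24})^2 + (-\frac{2880}{5203})^2*(e_{25})^2 + (\frac{120}{5203})^2*(e_{26})^2 + (-\frac{2565}{5203})^2*(e_{34})^2 + (-\frac{810}{5203})^2*(e_{35})^2 + (\frac{1230}{5203})^2*(e_{36})^2 + (\frac{4833}{5203})^2*(e_{45})^2 + (-\frac{4584}{5203})^2*(e_{46})^2 + (\frac{870}{5203})^2*(e_{56})^2 = \frac{47499664}{27071209}*(+1) + \frac{9765625}{27071209}*(+1) + \frac{253223569}{27071209}*(+1) + \frac{744769}{27071209}*(+1) + \frac{34596}{223729}*(+1) + \frac{129600}{223729}*(-1) + \frac{210482064}{27071209}*(-1) + \frac{8294400}{27071209}*(-1) + \frac{14400}{27071209}*(-1) + \frac{6579225}{27071209}*(-1) + \frac{656100}{27071209}*(-1) + \frac{1512900}{27071209}*(-1) + \frac{23357889}{27071209}*(-1) + \frac{21013056}{27071209}*(-1) + \frac{756900}{27071209}*(-1) = 1 (each basis 2-blade squares to minus the product of its generators' squares); cross terms between blades sharing an index anticommute and cancel; the commuting (index-disjoint) pairs give grade-4 terms 2*c*c'*(blade product), which cancel blade by blade — e_{1234}: \frac{35355960}{27071209} + \frac{90675000}{27071209} - \frac{11457360}{2461019} = 0; e_{1235}: \frac{11165040}{27071209} - \frac{18000000}{27071209} + \frac{621360}{2461019} = 0; e_{1236}: -\frac{16954320}{27071209} + \frac{750000}{27071209} + \frac{133920}{223729} = 0; e_{1245}: -\frac{66618072}{27071209} + \frac{91658880}{27071209} - \frac{25040808}{27071209} = 0; e_{1246}: \frac{63185856}{27071209} - \frac{3819120}{27071209} - \frac{5396976}{2461019} = 0; e_{1256}: -\frac{11992080}{27071209} + \frac{207120}{27071209} + \frac{1071360}{2461019} = 0; e_{1345}: -\frac{30206250}{27071209} + \frac{25779060}{27071209} + \frac{4427190}{27071209} = 0; e_{1346}: \frac{28650000}{27071209} - \frac{39145980}{27071209} + \frac{954180}{2461019} = 0; e_{1356}: -\frac{5437500}{27071209} + \frac{2122980}{27071209} + \frac{301320}{2461019} = 0; e_{1456}: \frac{27688620}{27071209} - \frac{7911984}{27071209} - \frac{1797876}{2461019} = 0; e_{2345}: -\frac{3479760}{2461019} + \frac{23502960}{27071209} + \frac{14774400}{27071209} = 0; e_{2346}: \frac{3300480}{2461019} - \frac{35689680}{27071209} - \frac{615600}{27071209} = 0; e_{2356}: -\frac{626400}{2461019} + \frac{7084800}{27071209} - \frac{194400}{27071209} = 0; e_{2456}: \frac{25243920}{27071209} - \frac{26403840}{27071209} + \frac{1159920}{27071209} = 0; e_{3456}: -\frac{4463100}{27071209} - \frac{7426080}{27071209} + \frac{11889180}{27071209} = 0 — confirming B is simple. So B^2 = 1.
Answer: boost, certificate B^2 = 1. Certificate logic: 1 is a conjugation-invariant scalar, so its sign fixes rotation versus boost versus null-rotation outright.


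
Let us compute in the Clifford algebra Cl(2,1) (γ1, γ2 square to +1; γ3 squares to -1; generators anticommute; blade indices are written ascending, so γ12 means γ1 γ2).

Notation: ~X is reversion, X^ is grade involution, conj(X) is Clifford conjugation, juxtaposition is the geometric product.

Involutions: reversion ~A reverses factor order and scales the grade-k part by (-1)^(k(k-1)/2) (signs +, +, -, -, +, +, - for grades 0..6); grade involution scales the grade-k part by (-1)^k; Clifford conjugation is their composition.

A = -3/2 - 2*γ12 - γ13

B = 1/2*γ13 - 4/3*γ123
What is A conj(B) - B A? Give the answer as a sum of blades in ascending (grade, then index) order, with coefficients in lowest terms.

first term: 1/2 - 4/3*γ2 - 8/3*γ3 + 3/4*γ13 - γ23 + 2*γ123
second term: -1/2 - 4/3*γ2 - 8/3*γ3 - 3/4*γ13 - γ23 + 2*γ123
Answer: 1 + 3/2*γ13


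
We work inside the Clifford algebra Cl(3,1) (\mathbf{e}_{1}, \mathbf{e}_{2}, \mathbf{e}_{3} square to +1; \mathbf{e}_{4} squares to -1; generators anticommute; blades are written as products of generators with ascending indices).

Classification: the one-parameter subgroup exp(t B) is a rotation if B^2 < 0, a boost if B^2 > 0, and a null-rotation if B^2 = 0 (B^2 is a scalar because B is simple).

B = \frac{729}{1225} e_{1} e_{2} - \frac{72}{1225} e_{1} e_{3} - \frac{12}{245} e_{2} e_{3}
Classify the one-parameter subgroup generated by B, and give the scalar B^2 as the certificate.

B^2 term by term: the squares give (\frac{729}{1225})^2*(e_{1} e_{2})^2 + (-\frac{72}{1225})^2*(e_{1} e_{3})^2 + (-\frac{12}{245})^2*(e_{2} e_{3})^2 = \frac{531441}{1500625}*(-1) + \frac{5184}{1500625}*(-1) + \frac{144}{60025}*(-1) = -\frac{9}{25} (each basis 2-blade squares to minus the product of its generators' squares); cross terms between blades sharing an index anticommute and cancel. So B^2 = -\frac{9}{25}.
Answer: rotation, certificate B^2 = -\frac{9}{25}. The invariant at work: B^2 = -\frac{9}{25} is unchanged by conjugation, hence its sign classifies the subgroup whatever basis B is written in.


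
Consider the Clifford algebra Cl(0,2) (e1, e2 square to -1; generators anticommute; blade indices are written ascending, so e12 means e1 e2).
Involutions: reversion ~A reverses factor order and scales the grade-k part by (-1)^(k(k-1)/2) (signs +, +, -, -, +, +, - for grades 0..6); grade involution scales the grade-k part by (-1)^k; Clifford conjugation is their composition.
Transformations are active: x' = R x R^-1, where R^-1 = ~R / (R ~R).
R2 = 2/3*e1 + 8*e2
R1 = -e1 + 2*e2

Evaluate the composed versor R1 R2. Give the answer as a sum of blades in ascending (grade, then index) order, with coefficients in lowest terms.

Distribute over the terms of R1 (each basis-blade product reordered to ascending indices, repeated generators contracted through their squares):
(-e1) R2 = 2/3 - 8*e12
(2*e2) R2 = -16 - 4/3*e12
Summing the partial products and collecting blades:
Answer: -46/3 - 28/3*e12


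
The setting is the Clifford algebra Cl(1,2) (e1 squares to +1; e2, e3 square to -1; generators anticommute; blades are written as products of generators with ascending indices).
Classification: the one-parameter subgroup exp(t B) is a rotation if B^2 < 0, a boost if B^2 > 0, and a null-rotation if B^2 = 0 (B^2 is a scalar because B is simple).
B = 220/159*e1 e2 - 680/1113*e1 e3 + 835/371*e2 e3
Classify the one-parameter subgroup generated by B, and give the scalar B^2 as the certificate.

B^2 term by term: the squares give (220/159)^2*(e1 e2)^2 + (-680/1113)^2*(e1 e3)^2 + (835/371)^2*(e2 e3)^2 = 48400/25281*(+1) + 462400/1238769*(+1) + 697225/137641*(-1) = -25/9 (each basis 2-blade squares to minus the product of its generators' squares); cross terms between blades sharing an index anticommute and cancel. So B^2 = -25/9.
Answer: rotation, certificate B^2 = -25/9. Check the certificate: B^2 = -25/9, and that sign is decisive whatever form B takes.


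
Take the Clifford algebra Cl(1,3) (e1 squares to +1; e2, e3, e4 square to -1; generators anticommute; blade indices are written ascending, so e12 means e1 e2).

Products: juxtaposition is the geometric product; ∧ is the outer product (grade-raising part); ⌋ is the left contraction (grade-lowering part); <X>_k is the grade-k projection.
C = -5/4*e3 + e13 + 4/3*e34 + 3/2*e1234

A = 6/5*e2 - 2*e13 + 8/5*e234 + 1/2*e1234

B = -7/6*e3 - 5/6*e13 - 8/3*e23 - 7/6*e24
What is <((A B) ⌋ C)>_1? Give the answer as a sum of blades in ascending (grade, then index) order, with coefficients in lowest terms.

step 1: 5/3 - 7/3*e1 + 4/3*e3 + 17/3*e4 + 16/3*e12 - 7/12*e13 + 4/3*e14 - 7/5*e23 - 29/20*e24 + e123 + 3/4*e124 - 7/3*e1234
step 2: 55/12 + 4/3*e1 + 307/72*e3 - 59/18*e4 - 61/120*e13 + 21/10*e14 + 2*e23 + 7/8*e24 + 92/9*e34 + 17/2*e123 - 2*e124 - 7/2*e234 + 5/2*e1234
step 3: 4/3*e1 + 307/72*e3 - 59/18*e4
Answer: 4/3*e1 + 307/72*e3 - 59/18*e4


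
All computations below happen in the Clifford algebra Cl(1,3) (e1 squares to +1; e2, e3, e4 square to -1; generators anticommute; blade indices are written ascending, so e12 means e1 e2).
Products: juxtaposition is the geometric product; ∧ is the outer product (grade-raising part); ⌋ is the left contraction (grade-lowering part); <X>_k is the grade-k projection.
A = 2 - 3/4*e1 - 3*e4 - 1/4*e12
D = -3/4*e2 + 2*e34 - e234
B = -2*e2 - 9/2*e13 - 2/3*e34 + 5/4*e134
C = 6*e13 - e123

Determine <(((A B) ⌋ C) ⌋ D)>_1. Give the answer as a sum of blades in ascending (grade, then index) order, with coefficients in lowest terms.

step 1: -1/2*e1 - 4*e2 + 43/8*e3 + 3/2*e12 - 21/4*e13 - 9/8*e23 - 6*e24 - 109/48*e34 + 33/2*e134 + 5/16*e234 + 1/6*e1234
step 2: -63/2 + 249/8*e1 - 21/4*e2 - 9/2*e3 + 43/8*e12 + 4*e13 + 1/2*e23
step 3: -63/16 + 189/8*e2 + 19/2*e4 + 9/2*e24 - 273/4*e34 + 63/2*e234
step 4: 189/8*e2 + 19/2*e4
Answer: 189/8*e2 + 19/2*e4


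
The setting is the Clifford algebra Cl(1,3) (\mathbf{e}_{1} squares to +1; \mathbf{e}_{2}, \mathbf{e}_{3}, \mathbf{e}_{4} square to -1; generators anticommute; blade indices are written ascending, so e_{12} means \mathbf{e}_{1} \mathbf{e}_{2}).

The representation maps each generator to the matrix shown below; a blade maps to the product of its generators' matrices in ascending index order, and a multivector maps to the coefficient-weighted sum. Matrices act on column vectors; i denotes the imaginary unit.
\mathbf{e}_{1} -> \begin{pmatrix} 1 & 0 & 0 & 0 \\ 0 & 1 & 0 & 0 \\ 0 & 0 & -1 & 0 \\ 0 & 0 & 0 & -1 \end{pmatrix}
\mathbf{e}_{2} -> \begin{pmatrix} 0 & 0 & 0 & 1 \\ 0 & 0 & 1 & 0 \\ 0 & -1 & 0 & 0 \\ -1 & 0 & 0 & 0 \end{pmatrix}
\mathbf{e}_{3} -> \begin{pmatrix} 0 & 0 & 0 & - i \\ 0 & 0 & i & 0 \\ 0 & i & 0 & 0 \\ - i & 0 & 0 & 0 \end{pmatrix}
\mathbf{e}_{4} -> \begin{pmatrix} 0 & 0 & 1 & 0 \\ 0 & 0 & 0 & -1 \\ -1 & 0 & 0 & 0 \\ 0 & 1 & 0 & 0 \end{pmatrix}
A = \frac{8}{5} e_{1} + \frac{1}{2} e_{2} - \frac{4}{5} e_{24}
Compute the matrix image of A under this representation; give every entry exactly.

Bivector images (products of the table entries): rho(e_{24}) = rho(\mathbf{e}_{2})rho(\mathbf{e}_{4}) = \begin{pmatrix} 0 & 1 & 0 & 0 \\ -1 & 0 & 0 & 0 \\ 0 & 0 & 0 & 1 \\ 0 & 0 & -1 & 0 \end{pmatrix}.
M = (\frac{8}{5})*rho(e_{1}) + (\frac{1}{2})*rho(e_{2}) + (-\frac{4}{5})*rho(e_{24}), summed entrywise:
Answer: \begin{pmatrix} \frac{8}{5} & - \frac{4}{5} & 0 & \frac{1}{2} \\ \frac{4}{5} & \frac{8}{5} & \frac{1}{2} & 0 \\ 0 & - \frac{1}{2} & - \frac{8}{5} & - \frac{4}{5} \\ - \frac{1}{2} & 0 & \frac{4}{5} & - \frac{8}{5} \end{pmatrix}


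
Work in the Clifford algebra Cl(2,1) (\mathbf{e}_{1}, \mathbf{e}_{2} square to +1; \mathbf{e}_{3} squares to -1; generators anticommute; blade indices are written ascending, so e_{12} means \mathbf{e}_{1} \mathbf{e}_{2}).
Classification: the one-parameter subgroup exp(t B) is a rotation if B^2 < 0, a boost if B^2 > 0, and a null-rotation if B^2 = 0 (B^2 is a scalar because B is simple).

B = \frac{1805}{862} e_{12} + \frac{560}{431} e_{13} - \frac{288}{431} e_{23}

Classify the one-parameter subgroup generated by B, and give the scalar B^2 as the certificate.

B^2 term by term: the squares give (\frac{1805}{862})^2*(e_{12})^2 + (\frac{560}{431})^2*(e_{13})^2 + (-\frac{288}{431})^2*(e_{23})^2 = \frac{3258025}{743044}*(-1) + \frac{313600}{185761}*(+1) + \frac{82944}{185761}*(+1) = -\frac{9}{4} (each basis 2-blade squares to minus the product of its generators' squares); cross terms between blades sharing an index anticommute and cancel. So B^2 = -\frac{9}{4}.
Answer: rotation, certificate B^2 = -\frac{9}{4}. No conjugation can change B^2 = -\frac{9}{4}; the sign gives the class.


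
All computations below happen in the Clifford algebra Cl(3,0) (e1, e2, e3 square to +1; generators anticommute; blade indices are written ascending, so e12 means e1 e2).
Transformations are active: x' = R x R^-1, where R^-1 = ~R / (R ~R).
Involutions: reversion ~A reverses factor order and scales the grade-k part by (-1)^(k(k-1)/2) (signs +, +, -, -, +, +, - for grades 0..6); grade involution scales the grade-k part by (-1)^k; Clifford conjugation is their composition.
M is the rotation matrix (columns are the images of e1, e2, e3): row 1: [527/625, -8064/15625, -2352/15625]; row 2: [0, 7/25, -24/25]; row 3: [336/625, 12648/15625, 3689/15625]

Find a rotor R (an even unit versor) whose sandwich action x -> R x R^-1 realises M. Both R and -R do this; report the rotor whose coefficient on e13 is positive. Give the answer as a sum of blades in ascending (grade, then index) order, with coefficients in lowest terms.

Method: write R = a + b12*e12 + b13*e13 + b23*e23 with a^2 + b12^2 + b13^2 + b23^2 = 1 (so R^-1 = ~R). Expanding the columns R e_j ~R gives tr M = 4a^2 - 1 and, from the antisymmetric part, M21 - M12 = -4a*b12, M13 - M31 = 4a*b13, M32 - M23 = -4a*b23.
Here tr M = 21239/15625, so a^2 = (1 + tr M)/4 = 9216/15625 and a = ±96/125. Taking a = 96/125: M21 - M12 = 8064/15625, M13 - M31 = -10752/15625, M32 - M23 = 27648/15625, giving b12 = -21/125, b13 = -28/125, b23 = -72/125, i.e. R = 96/125 - 21/125*e12 - 28/125*e13 - 72/125*e23.
Its e13 coefficient is negative, so report the other preimage -R.
Answer: -96/125 + 21/125*e12 + 28/125*e13 + 72/125*e23. Why the constraint matters: R and -R act identically through the sandwich — M has trace 21239/15625 either way — so only the sign condition on e13 picks one of the two preimages.


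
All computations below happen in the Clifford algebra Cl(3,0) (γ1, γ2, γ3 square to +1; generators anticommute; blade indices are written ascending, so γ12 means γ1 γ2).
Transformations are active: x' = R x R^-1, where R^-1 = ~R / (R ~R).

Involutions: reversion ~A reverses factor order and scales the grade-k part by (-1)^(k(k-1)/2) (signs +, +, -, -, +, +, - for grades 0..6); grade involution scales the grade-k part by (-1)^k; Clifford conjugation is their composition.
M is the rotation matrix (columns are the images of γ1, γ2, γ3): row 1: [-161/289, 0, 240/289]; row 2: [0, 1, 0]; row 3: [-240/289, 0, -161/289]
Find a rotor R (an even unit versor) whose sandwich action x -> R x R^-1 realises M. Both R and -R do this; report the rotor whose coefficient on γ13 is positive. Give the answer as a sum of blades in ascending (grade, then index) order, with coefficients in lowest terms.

Method: write R = a + b12*γ12 + b13*γ13 + b23*γ23 with a^2 + b12^2 + b13^2 + b23^2 = 1 (so R^-1 = ~R). Expanding the columns R e_j ~R gives tr M = 4a^2 - 1 and, from the antisymmetric part, M21 - M12 = -4a*b12, M13 - M31 = 4a*b13, M32 - M23 = -4a*b23.
Here tr M = -33/289, so a^2 = (1 + tr M)/4 = 64/289 and a = ±8/17. Taking a = 8/17: M21 - M12 = 0, M13 - M31 = 480/289, M32 - M23 = 0, giving b12 = 0, b13 = 15/17, b23 = 0, i.e. R = 8/17 + 15/17*γ13.
Its γ13 coefficient is already positive.
Answer: 8/17 + 15/17*γ13. Key observation: the double cover Spin(3) -> SO(3) sends R and -R to the same matrix (trace -33/289 here), so the stated sign of the γ13 coefficient is what selects one sheet.


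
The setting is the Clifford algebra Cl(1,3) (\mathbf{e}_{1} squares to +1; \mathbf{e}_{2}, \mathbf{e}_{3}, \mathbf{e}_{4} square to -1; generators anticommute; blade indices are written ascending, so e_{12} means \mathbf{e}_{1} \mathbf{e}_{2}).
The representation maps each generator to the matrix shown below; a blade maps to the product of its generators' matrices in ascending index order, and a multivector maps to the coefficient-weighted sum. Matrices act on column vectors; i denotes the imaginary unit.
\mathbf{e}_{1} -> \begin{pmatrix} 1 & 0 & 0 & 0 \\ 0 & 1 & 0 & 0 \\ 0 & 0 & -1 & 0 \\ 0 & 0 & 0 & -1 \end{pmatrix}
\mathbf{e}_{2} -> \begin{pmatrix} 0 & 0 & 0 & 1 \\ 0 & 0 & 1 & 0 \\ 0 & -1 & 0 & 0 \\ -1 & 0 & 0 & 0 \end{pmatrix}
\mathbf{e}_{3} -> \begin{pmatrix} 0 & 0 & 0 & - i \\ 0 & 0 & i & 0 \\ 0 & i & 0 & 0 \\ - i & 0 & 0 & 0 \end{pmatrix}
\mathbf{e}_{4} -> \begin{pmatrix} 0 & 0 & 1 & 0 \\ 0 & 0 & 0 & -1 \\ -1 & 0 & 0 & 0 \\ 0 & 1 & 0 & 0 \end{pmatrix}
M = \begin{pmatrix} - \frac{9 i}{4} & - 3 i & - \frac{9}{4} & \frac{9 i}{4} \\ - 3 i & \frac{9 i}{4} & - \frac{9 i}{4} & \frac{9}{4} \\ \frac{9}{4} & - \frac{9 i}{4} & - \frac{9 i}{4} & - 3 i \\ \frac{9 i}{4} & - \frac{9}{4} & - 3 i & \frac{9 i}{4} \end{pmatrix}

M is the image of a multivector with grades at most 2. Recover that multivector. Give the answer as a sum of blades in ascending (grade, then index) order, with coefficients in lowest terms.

Method: the blade images are trace-orthogonal — tr(rho(e_A) rho(e_B)^-1) = 4 if A = B and 0 otherwise — and rho(e_A)^-1 = (e_A)^2 * rho(e_A) with (e_A)^2 = +1 or -1, so the coefficient of e_A in the preimage is (e_A)^2 * tr(M rho(e_A))/4.
Nonzero projections over blades of grade <= 2: e_{3}: (e_{3})^2 = -1, tr(M rho(e_{3})) = 9, coefficient -\frac{9}{4}; e_{4}: (e_{4})^2 = -1, tr(M rho(e_{4})) = 9, coefficient -\frac{9}{4}; e_{23}: (e_{23})^2 = -1, tr(M rho(e_{23})) = -9, coefficient \frac{9}{4}; e_{34}: (e_{34})^2 = -1, tr(M rho(e_{34})) = -12, coefficient 3. Every other blade of grade <= 2 projects to 0.
Answer: -\frac{9}{4} e_{3} - \frac{9}{4} e_{4} + \frac{9}{4} e_{23} + 3 e_{34}


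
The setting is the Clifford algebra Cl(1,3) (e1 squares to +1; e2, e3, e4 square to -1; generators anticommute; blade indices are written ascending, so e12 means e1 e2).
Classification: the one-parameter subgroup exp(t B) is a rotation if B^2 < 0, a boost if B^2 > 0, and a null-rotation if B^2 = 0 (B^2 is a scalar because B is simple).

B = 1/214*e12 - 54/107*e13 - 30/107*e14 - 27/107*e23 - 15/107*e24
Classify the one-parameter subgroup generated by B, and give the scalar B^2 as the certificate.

B^2 term by term: the squares give (1/214)^2*(e12)^2 + (-54/107)^2*(e13)^2 + (-30/107)^2*(e14)^2 + (-27/107)^2*(e23)^2 + (-15/107)^2*(e24)^2 = 1/45796*(+1) + 2916/11449*(+1) + 900/11449*(+1) + 729/11449*(-1) + 225/11449*(-1) = 1/4 (each basis 2-blade squares to minus the product of its generators' squares); cross terms between blades sharing an index anticommute and cancel; the commuting (index-disjoint) pairs give grade-4 terms 2*c*c'*(blade product), which cancel blade by blade — e1234: -1620/11449 + 1620/11449 = 0 — confirming B is simple. So B^2 = 1/4.
Answer: boost, certificate B^2 = 1/4. Certificate logic: 1/4 is a conjugation-invariant scalar, so its sign fixes rotation versus boost versus null-rotation outright.


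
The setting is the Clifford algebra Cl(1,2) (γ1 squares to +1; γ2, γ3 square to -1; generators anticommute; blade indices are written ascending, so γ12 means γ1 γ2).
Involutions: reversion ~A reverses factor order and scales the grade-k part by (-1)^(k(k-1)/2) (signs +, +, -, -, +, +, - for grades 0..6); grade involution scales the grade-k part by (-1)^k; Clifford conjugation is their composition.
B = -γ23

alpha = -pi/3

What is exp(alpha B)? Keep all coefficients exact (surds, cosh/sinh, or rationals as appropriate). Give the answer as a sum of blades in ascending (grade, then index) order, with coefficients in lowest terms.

B^2 = (-1)^2*(γ23)^2 = 1*(-1) = -1 (a basis 2-blade squares to minus the product of its generators' squares).
B^2 = -1 — the negative square puts this in the circular regime; l = 1, alpha*l = -pi/3, so exp(alpha B) = cos(-pi/3) + (sin(-pi/3)/1)*B = 1/2 + (-sqrt(3)/2)*B.
Answer: 1/2 + sqrt(3)/2*γ23
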